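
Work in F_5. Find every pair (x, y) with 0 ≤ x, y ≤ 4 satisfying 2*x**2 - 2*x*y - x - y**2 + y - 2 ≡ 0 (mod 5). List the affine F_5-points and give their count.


Affine F_5-points: {(2, 1)}; count = 1.

For each of the 25 pairs (x, y) ∈ F_5², evaluate f(x, y) mod 5. Record the zeros.
  x = 0: [0↦3, 1↦3, 2↦1, 3↦2, 4↦1]  zeros at y ∈ ∅
  x = 1: [0↦4, 1↦2, 2↦3, 3↦2, 4↦4]  zeros at y ∈ ∅
  x = 2: [0↦4, 1↦0, 2↦4, 3↦1, 4↦1]  zeros at y ∈ {1}
  x = 3: [0↦3, 1↦2, 2↦4, 3↦4, 4↦2]  zeros at y ∈ ∅
  x = 4: [0↦1, 1↦3, 2↦3, 3↦1, 4↦2]  zeros at y ∈ ∅
Collecting zeros: affine points = {(2, 1)}.
Total count |C(F_5)_aff| = 1.


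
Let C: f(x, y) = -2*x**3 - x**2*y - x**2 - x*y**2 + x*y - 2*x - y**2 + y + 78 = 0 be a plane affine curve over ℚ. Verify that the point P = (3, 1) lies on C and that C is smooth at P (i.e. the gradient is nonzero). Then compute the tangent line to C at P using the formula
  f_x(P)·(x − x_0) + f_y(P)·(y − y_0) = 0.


Tangent line at P: -68*x - 13*y + 217 = 0.

Step 1: f(3, 1) = 0, so P lies on C.
Step 2: partial derivatives
  f_x(x, y) = -6*x**2 - 2*x*y - 2*x - y**2 + y - 2, f_y(x, y) = -x**2 - 2*x*y + x - 2*y + 1.
  f_x(P) = -68, f_y(P) = -13 (gradient nonzero, so P is smooth).
Step 3: tangent line at P: -68·(x − 3) + -13·(y − 1) = 0.
Expanding: -68*x - 13*y + 217 = 0.


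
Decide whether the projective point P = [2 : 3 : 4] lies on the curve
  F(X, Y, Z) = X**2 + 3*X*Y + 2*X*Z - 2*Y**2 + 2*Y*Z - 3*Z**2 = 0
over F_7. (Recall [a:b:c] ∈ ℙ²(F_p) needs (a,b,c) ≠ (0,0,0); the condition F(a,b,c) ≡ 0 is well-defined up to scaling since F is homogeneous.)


F(2,3,4) ≡ 3 (mod 7); P is NOT on the curve.

Evaluate F(2, 3, 4) term-by-term (mod 7).
  X**2 ↦ 1·4·1·1 = 4
  3*X*Y ↦ 3·2·3·1 = 18
  2*X*Z ↦ 2·2·1·4 = 16
  -2*Y**2 ↦ -2·1·9·1 = -18
  2*Y*Z ↦ 2·1·3·4 = 24
  -3*Z**2 ↦ -3·1·1·16 = -48
Sum: F(2, 3, 4) = (4) + (18) + (16) + (-18) + (24) + (-48) = -4.
Reducing mod 7: -4 ≡ 3 (mod 7).
Since F(a, b, c) ≡ 3 ≠ 0 (mod 7), P does NOT lie on the curve.


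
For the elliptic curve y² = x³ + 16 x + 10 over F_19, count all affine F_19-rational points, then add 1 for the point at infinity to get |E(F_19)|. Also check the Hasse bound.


Affine points = {(3, 3), (3, 16), (4, 9), (4, 10), (5, 5), (5, 14), (7, 3), (7, 16), (8, 2), (8, 17), (9, 3), (9, 16), (10, 7), (10, 12), (11, 4), (11, 15), (12, 7), (12, 12), (16, 7), (16, 12)}; affine count = 20; |E(F_19)| = 21.

Discriminant check: Δ ∝ 4a³ + 27b² = 4·16³ + 27·10² = 4·4096 + 27·100 ≡ 8 (mod 19). Nonzero ⇒ E is nonsingular.
For each x ∈ F_19, compute rhs = x³ + 16·x + 10 mod 19, then count y ∈ F_19 with y² ≡ rhs.
  x = 0: rhs = 10, matching y values: none (0 points).
  x = 1: rhs = 8, matching y values: none (0 points).
  x = 2: rhs = 12, matching y values: none (0 points).
  x = 3: rhs = 9, matching y values: 3, 16 (2 points).
  x = 4: rhs = 5, matching y values: 9, 10 (2 points).
  x = 5: rhs = 6, matching y values: 5, 14 (2 points).
  x = 6: rhs = 18, matching y values: none (0 points).
  x = 7: rhs = 9, matching y values: 3, 16 (2 points).
  x = 8: rhs = 4, matching y values: 2, 17 (2 points).
  x = 9: rhs = 9, matching y values: 3, 16 (2 points).
  x = 10: rhs = 11, matching y values: 7, 12 (2 points).
  x = 11: rhs = 16, matching y values: 4, 15 (2 points).
  x = 12: rhs = 11, matching y values: 7, 12 (2 points).
  x = 13: rhs = 2, matching y values: none (0 points).
  x = 14: rhs = 14, matching y values: none (0 points).
  x = 15: rhs = 15, matching y values: none (0 points).
  x = 16: rhs = 11, matching y values: 7, 12 (2 points).
  x = 17: rhs = 8, matching y values: none (0 points).
  x = 18: rhs = 12, matching y values: none (0 points).
Total affine count: 20.
Full point count |E(F_19)| = 20 + 1 = 21.
Hasse bound: |21 − (19+1)| = |1| = 1 ≤ 2√19 ≈ 8.7178 ✓.


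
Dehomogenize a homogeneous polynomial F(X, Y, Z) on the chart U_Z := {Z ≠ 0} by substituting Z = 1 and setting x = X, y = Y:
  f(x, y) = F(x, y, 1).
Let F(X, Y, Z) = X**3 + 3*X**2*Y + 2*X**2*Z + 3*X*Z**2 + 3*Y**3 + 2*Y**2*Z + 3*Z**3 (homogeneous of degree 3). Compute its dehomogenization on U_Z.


f(x, y) = x**3 + 3*x**2*y + 2*x**2 + 3*x + 3*y**3 + 2*y**2 + 3

On U_Z we set Z = 1. Each monomial c·X^i·Y^j·Z^k in F becomes c·x^i·y^j·1^k = c·x^i·y^j.
Substituting Z = 1: F(X, Y, 1) = x**3 + 3*x**2*y + 2*x**2 + 3*x + 3*y**3 + 2*y**2 + 3.
Note: deg(f) ≤ deg(F) = 3; strict inequality happens when F is divisible by Z (lost terms).


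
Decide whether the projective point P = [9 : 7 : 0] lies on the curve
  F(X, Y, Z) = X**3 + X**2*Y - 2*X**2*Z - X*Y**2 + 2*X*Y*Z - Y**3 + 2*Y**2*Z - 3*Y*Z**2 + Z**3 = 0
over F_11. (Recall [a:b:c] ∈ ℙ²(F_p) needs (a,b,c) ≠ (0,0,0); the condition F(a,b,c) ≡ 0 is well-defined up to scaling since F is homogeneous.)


F(9,7,0) ≡ 6 (mod 11); P is NOT on the curve.

Evaluate F(9, 7, 0) term-by-term (mod 11).
  X**3 ↦ 1·729·1·1 = 729
  X**2*Y ↦ 1·81·7·1 = 567
  -2*X**2*Z ↦ -2·81·1·0 = 0
  -X*Y**2 ↦ -1·9·49·1 = -441
  2*X*Y*Z ↦ 2·9·7·0 = 0
  -Y**3 ↦ -1·1·343·1 = -343
  2*Y**2*Z ↦ 2·1·49·0 = 0
  -3*Y*Z**2 ↦ -3·1·7·0 = 0
  Z**3 ↦ 1·1·1·0 = 0
Sum: F(9, 7, 0) = (729) + (567) + (0) + (-441) + (0) + (-343) + (0) + (0) + (0) = 512.
Reducing mod 11: 512 ≡ 6 (mod 11).
Since F(a, b, c) ≡ 6 ≠ 0 (mod 11), P does NOT lie on the curve.


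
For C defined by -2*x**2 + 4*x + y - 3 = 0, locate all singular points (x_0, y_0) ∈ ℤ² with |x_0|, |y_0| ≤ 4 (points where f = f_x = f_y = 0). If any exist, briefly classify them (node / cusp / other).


No singular points in the scanned grid; C is smooth there.

Compute partial derivatives:
  f_x = 4 - 4*x.
  f_y = 1.
f_y = 1 is a nonzero constant, so f_y never vanishes: no point (x, y) can satisfy f = f_x = f_y = 0. In particular no (x, y) ∈ {−4, ..., 4}² is singular; the curve is smooth.


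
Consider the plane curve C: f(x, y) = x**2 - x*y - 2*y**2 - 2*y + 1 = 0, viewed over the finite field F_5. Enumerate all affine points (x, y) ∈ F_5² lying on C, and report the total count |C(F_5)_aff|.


Affine F_5-points: {(1, 3), (2, 0), (2, 3), (3, 0)}; count = 4.

For each of the 25 pairs (x, y) ∈ F_5², evaluate f(x, y) mod 5. Record the zeros.
  x = 0: [0↦1, 1↦2, 2↦4, 3↦2, 4↦1]  zeros at y ∈ ∅
  x = 1: [0↦2, 1↦2, 2↦3, 3↦0, 4↦3]  zeros at y ∈ {3}
  x = 2: [0↦0, 1↦4, 2↦4, 3↦0, 4↦2]  zeros at y ∈ {0, 3}
  x = 3: [0↦0, 1↦3, 2↦2, 3↦2, 4↦3]  zeros at y ∈ {0}
  x = 4: [0↦2, 1↦4, 2↦2, 3↦1, 4↦1]  zeros at y ∈ ∅
Collecting zeros: affine points = {(1, 3), (2, 0), (2, 3), (3, 0)}.
Total count |C(F_5)_aff| = 4.


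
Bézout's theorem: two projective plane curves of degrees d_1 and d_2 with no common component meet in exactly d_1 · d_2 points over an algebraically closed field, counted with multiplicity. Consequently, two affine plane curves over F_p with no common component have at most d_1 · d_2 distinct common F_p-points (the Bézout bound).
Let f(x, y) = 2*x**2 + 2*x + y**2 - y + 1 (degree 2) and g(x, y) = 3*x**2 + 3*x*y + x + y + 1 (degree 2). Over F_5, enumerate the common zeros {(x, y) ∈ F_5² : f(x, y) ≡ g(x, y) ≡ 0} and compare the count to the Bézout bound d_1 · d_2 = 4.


Common zeros: {(1, 0)}; count = 1; Bézout bound = 4.

deg(f) = 2, deg(g) = 2, so Bézout bound = 4.
Scan x ∈ F_5. For each x, list the y ∈ F_5 with f(x, y) ≡ 0 and those with g(x, y) ≡ 0 (mod 5); the common zeros in that column are the intersection.
  x = 0: f ≡ 0 at y ∈ ∅; g ≡ 0 at y ∈ {4}; common: ∅.
  x = 1: f ≡ 0 at y ∈ {0, 1}; g ≡ 0 at y ∈ {0}; common: {0}.
  x = 2: f ≡ 0 at y ∈ {2, 4}; g ≡ 0 at y ∈ {0}; common: ∅.
  x = 3: f ≡ 0 at y ∈ {0, 1}; g ≡ 0 at y ∈ ∅; common: ∅.
  x = 4: f ≡ 0 at y ∈ ∅; g ≡ 0 at y ∈ {4}; common: ∅.
Collecting: common zeros = {(1, 0)}, so the count is 1.
Comparison with the Bézout bound: 1 ≤ 4 = deg(f)·deg(g), as expected for curves with no common component (the affine F_5-count falls short of the bound because intersections may lie at infinity, over extension fields, or carry multiplicity).


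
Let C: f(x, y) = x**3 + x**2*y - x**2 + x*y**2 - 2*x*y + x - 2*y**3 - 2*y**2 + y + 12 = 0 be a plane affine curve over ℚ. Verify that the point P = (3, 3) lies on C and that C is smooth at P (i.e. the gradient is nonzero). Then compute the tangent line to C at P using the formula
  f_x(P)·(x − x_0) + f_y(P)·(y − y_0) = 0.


Tangent line at P: 43*x - 44*y + 3 = 0.

Step 1: f(3, 3) = 0, so P lies on C.
Step 2: partial derivatives
  f_x(x, y) = 3*x**2 + 2*x*y - 2*x + y**2 - 2*y + 1, f_y(x, y) = x**2 + 2*x*y - 2*x - 6*y**2 - 4*y + 1.
  f_x(P) = 43, f_y(P) = -44 (gradient nonzero, so P is smooth).
Step 3: tangent line at P: 43·(x − 3) + -44·(y − 3) = 0.
Expanding: 43*x - 44*y + 3 = 0.


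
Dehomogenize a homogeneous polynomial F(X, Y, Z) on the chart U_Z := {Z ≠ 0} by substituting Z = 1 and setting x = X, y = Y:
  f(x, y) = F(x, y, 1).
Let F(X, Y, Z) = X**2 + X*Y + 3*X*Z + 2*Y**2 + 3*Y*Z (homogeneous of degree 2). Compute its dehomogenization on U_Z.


f(x, y) = x**2 + x*y + 3*x + 2*y**2 + 3*y

On U_Z we set Z = 1. Each monomial c·X^i·Y^j·Z^k in F becomes c·x^i·y^j·1^k = c·x^i·y^j.
Substituting Z = 1: F(X, Y, 1) = x**2 + x*y + 3*x + 2*y**2 + 3*y.
Note: deg(f) ≤ deg(F) = 2; strict inequality happens when F is divisible by Z (lost terms).


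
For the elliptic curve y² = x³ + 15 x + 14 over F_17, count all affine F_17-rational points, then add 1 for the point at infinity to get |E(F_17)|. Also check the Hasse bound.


Affine points = {(1, 8), (1, 9), (2, 1), (2, 16), (3, 1), (3, 16), (4, 6), (4, 11), (8, 0), (10, 5), (10, 12), (12, 1), (12, 16), (13, 3), (13, 14), (16, 7), (16, 10)}; affine count = 17; |E(F_17)| = 18.

Discriminant check: Δ ∝ 4a³ + 27b² = 4·15³ + 27·14² = 4·3375 + 27·196 ≡ 7 (mod 17). Nonzero ⇒ E is nonsingular.
For each x ∈ F_17, compute rhs = x³ + 15·x + 14 mod 17, then count y ∈ F_17 with y² ≡ rhs.
  x = 0: rhs = 14, matching y values: none (0 points).
  x = 1: rhs = 13, matching y values: 8, 9 (2 points).
  x = 2: rhs = 1, matching y values: 1, 16 (2 points).
  x = 3: rhs = 1, matching y values: 1, 16 (2 points).
  x = 4: rhs = 2, matching y values: 6, 11 (2 points).
  x = 5: rhs = 10, matching y values: none (0 points).
  x = 6: rhs = 14, matching y values: none (0 points).
  x = 7: rhs = 3, matching y values: none (0 points).
  x = 8: rhs = 0, matching y values: 0 (1 points).
  x = 9: rhs = 11, matching y values: none (0 points).
  x = 10: rhs = 8, matching y values: 5, 12 (2 points).
  x = 11: rhs = 14, matching y values: none (0 points).
  x = 12: rhs = 1, matching y values: 1, 16 (2 points).
  x = 13: rhs = 9, matching y values: 3, 14 (2 points).
  x = 14: rhs = 10, matching y values: none (0 points).
  x = 15: rhs = 10, matching y values: none (0 points).
  x = 16: rhs = 15, matching y values: 7, 10 (2 points).
Total affine count: 17.
Full point count |E(F_17)| = 17 + 1 = 18.
Hasse bound: |18 − (17+1)| = |0| = 0 ≤ 2√17 ≈ 8.2462 ✓.


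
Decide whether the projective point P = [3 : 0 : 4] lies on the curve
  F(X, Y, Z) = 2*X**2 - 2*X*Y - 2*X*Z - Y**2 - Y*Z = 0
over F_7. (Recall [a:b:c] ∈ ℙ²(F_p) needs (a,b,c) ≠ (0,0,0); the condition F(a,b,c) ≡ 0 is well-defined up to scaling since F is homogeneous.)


F(3,0,4) ≡ 1 (mod 7); P is NOT on the curve.

Evaluate F(3, 0, 4) term-by-term (mod 7).
  2*X**2 ↦ 2·9·1·1 = 18
  -2*X*Y ↦ -2·3·0·1 = 0
  -2*X*Z ↦ -2·3·1·4 = -24
  -Y**2 ↦ -1·1·0·1 = 0
  -Y*Z ↦ -1·1·0·4 = 0
Sum: F(3, 0, 4) = (18) + (0) + (-24) + (0) + (0) = -6.
Reducing mod 7: -6 ≡ 1 (mod 7).
Since F(a, b, c) ≡ 1 ≠ 0 (mod 7), P does NOT lie on the curve.


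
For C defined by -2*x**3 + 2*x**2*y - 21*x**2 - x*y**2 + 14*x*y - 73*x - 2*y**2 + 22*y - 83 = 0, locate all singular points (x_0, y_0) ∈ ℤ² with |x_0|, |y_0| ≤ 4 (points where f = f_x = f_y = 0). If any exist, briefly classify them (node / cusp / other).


Singular points: {(-3, 1)}; classification: node.

Compute partial derivatives:
  f_x = -6*x**2 + 4*x*y - 42*x - y**2 + 14*y - 73.
  f_y = 2*x**2 - 2*x*y + 14*x - 4*y + 22.
Scan x_0 ∈ {−4, ..., 4}. For each x_0, f_y(x_0, y) is a polynomial in y; find its integer roots y ∈ {−4, ..., 4}, then test f_x and f at those candidates.
  x = -4: f_y(-4, y) = 4*y - 2; no integer root y with |y| ≤ 4.
  x = -3: f_y(-3, y) = 2*y - 2; vanishes at y ∈ {1}. (-3, 1): f_x = 0, f = 0 — SINGULAR.
  x = -2: f_y(-2, y) = 2; no integer root y with |y| ≤ 4.
  x = -1: f_y(-1, y) = 10 - 2*y; no integer root y with |y| ≤ 4.
  x = 0: f_y(0, y) = 22 - 4*y; no integer root y with |y| ≤ 4.
  x = 1: f_y(1, y) = 38 - 6*y; no integer root y with |y| ≤ 4.
  x = 2: f_y(2, y) = 58 - 8*y; no integer root y with |y| ≤ 4.
  x = 3: f_y(3, y) = 82 - 10*y; no integer root y with |y| ≤ 4.
  x = 4: f_y(4, y) = 110 - 12*y; no integer root y with |y| ≤ 4.
Only singular point on the grid: (-3, 1).
Classify: substitute x = -3 + u, y = 1 + v and expand: f = -2*u**3 + 2*u**2*v - u**2 - u*v**2 + v**2.
No constant or linear terms (consistent with a singular point). Quadratic part: -u**2 + v**2. Cubic part: -2*u**3 + 2*u**2*v - u*v**2.
The quadratic part v**2 - u**2 = (v − u)(v + u) splits into two distinct linear factors, so there are two distinct tangent lines y − 1 = ±(x − -3) — this is a node (ordinary double point).
Classification: node.


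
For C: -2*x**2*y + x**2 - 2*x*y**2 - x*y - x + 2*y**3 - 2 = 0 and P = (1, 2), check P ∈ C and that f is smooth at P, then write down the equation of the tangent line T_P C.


Tangent line at P: -17*x + 13*y - 9 = 0.

Step 1: f(1, 2) = 0, so P lies on C.
Step 2: partial derivatives
  f_x(x, y) = -4*x*y + 2*x - 2*y**2 - y - 1, f_y(x, y) = -2*x**2 - 4*x*y - x + 6*y**2.
  f_x(P) = -17, f_y(P) = 13 (gradient nonzero, so P is smooth).
Step 3: tangent line at P: -17·(x − 1) + 13·(y − 2) = 0.
Expanding: -17*x + 13*y - 9 = 0.


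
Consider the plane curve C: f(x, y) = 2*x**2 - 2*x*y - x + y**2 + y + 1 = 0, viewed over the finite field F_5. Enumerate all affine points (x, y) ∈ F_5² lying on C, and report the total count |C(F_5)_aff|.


Affine F_5-points: {(2, 1), (2, 2), (3, 2), (3, 3)}; count = 4.

For each of the 25 pairs (x, y) ∈ F_5², evaluate f(x, y) mod 5. Record the zeros.
  x = 0: [0↦1, 1↦3, 2↦2, 3↦3, 4↦1]  zeros at y ∈ ∅
  x = 1: [0↦2, 1↦2, 2↦4, 3↦3, 4↦4]  zeros at y ∈ ∅
  x = 2: [0↦2, 1↦0, 2↦0, 3↦2, 4↦1]  zeros at y ∈ {1, 2}
  x = 3: [0↦1, 1↦2, 2↦0, 3↦0, 4↦2]  zeros at y ∈ {2, 3}
  x = 4: [0↦4, 1↦3, 2↦4, 3↦2, 4↦2]  zeros at y ∈ ∅
Collecting zeros: affine points = {(2, 1), (2, 2), (3, 2), (3, 3)}.
Total count |C(F_5)_aff| = 4.


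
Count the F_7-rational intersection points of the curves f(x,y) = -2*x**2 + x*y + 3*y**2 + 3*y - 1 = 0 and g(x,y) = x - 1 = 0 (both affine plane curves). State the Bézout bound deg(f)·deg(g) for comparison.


Common zeros: ∅; count = 0; Bézout bound = 2.

deg(f) = 2, deg(g) = 1, so Bézout bound = 2.
Scan x ∈ F_7. For each x, list the y ∈ F_7 with f(x, y) ≡ 0 and those with g(x, y) ≡ 0 (mod 7); the common zeros in that column are the intersection.
  x = 0: f ≡ 0 at y ∈ {3}; g ≡ 0 at y ∈ ∅; common: ∅.
  x = 1: f ≡ 0 at y ∈ ∅; g ≡ 0 at y ∈ {0, 1, 2, 3, 4, 5, 6}; common: ∅.
  x = 2: f ≡ 0 at y ∈ {5}; g ≡ 0 at y ∈ ∅; common: ∅.
  x = 3: f ≡ 0 at y ∈ ∅; g ≡ 0 at y ∈ ∅; common: ∅.
  x = 4: f ≡ 0 at y ∈ {2, 5}; g ≡ 0 at y ∈ ∅; common: ∅.
  x = 5: f ≡ 0 at y ∈ {3, 6}; g ≡ 0 at y ∈ ∅; common: ∅.
  x = 6: f ≡ 0 at y ∈ ∅; g ≡ 0 at y ∈ ∅; common: ∅.
Collecting: common zeros = ∅, so the count is 0.
Comparison with the Bézout bound: 0 ≤ 2 = deg(f)·deg(g), as expected for curves with no common component (the affine F_7-count falls short of the bound because intersections may lie at infinity, over extension fields, or carry multiplicity).


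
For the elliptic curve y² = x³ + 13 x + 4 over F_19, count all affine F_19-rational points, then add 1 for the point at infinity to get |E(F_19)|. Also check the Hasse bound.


Affine points = {(0, 2), (0, 17), (2, 0), (4, 5), (4, 14), (5, 2), (5, 17), (7, 1), (7, 18), (12, 8), (12, 11), (14, 2), (14, 17), (18, 3), (18, 16)}; affine count = 15; |E(F_19)| = 16.

Discriminant check: Δ ∝ 4a³ + 27b² = 4·13³ + 27·4² = 4·2197 + 27·16 ≡ 5 (mod 19). Nonzero ⇒ E is nonsingular.
For each x ∈ F_19, compute rhs = x³ + 13·x + 4 mod 19, then count y ∈ F_19 with y² ≡ rhs.
  x = 0: rhs = 4, matching y values: 2, 17 (2 points).
  x = 1: rhs = 18, matching y values: none (0 points).
  x = 2: rhs = 0, matching y values: 0 (1 points).
  x = 3: rhs = 13, matching y values: none (0 points).
  x = 4: rhs = 6, matching y values: 5, 14 (2 points).
  x = 5: rhs = 4, matching y values: 2, 17 (2 points).
  x = 6: rhs = 13, matching y values: none (0 points).
  x = 7: rhs = 1, matching y values: 1, 18 (2 points).
  x = 8: rhs = 12, matching y values: none (0 points).
  x = 9: rhs = 14, matching y values: none (0 points).
  x = 10: rhs = 13, matching y values: none (0 points).
  x = 11: rhs = 15, matching y values: none (0 points).
  x = 12: rhs = 7, matching y values: 8, 11 (2 points).
  x = 13: rhs = 14, matching y values: none (0 points).
  x = 14: rhs = 4, matching y values: 2, 17 (2 points).
  x = 15: rhs = 2, matching y values: none (0 points).
  x = 16: rhs = 14, matching y values: none (0 points).
  x = 17: rhs = 8, matching y values: none (0 points).
  x = 18: rhs = 9, matching y values: 3, 16 (2 points).
Total affine count: 15.
Full point count |E(F_19)| = 15 + 1 = 16.
Hasse bound: |16 − (19+1)| = |-4| = 4 ≤ 2√19 ≈ 8.7178 ✓.


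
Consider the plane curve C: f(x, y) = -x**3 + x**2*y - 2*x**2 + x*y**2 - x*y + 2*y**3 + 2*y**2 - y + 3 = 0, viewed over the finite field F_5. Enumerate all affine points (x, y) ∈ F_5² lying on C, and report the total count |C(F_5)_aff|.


Affine F_5-points: {(0, 2), (1, 0), (2, 3), (3, 1), (4, 4)}; count = 5.

For each of the 25 pairs (x, y) ∈ F_5², evaluate f(x, y) mod 5. Record the zeros.
  x = 0: [0↦3, 1↦1, 2↦0, 3↦2, 4↦4]  zeros at y ∈ {2}
  x = 1: [0↦0, 1↦4, 2↦1, 3↦3, 4↦2]  zeros at y ∈ {0}
  x = 2: [0↦2, 1↦4, 2↦1, 3↦0, 4↦3]  zeros at y ∈ {3}
  x = 3: [0↦3, 1↦0, 2↦4, 3↦2, 4↦1]  zeros at y ∈ {1}
  x = 4: [0↦2, 1↦1, 2↦4, 3↦3, 4↦0]  zeros at y ∈ {4}
Collecting zeros: affine points = {(0, 2), (1, 0), (2, 3), (3, 1), (4, 4)}.
Total count |C(F_5)_aff| = 5.


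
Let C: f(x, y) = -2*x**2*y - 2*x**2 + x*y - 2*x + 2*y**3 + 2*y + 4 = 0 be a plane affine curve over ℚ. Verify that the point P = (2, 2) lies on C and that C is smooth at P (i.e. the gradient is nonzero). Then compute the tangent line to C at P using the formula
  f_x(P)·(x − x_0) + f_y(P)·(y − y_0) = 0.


Tangent line at P: -24*x + 20*y + 8 = 0.

Step 1: f(2, 2) = 0, so P lies on C.
Step 2: partial derivatives
  f_x(x, y) = -4*x*y - 4*x + y - 2, f_y(x, y) = -2*x**2 + x + 6*y**2 + 2.
  f_x(P) = -24, f_y(P) = 20 (gradient nonzero, so P is smooth).
Step 3: tangent line at P: -24·(x − 2) + 20·(y − 2) = 0.
Expanding: -24*x + 20*y + 8 = 0.


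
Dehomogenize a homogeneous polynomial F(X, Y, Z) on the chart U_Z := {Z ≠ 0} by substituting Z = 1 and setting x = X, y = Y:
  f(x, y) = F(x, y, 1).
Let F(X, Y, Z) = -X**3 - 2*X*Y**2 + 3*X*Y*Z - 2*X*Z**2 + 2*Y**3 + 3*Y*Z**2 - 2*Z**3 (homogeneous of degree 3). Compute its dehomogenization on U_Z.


f(x, y) = -x**3 - 2*x*y**2 + 3*x*y - 2*x + 2*y**3 + 3*y - 2

On U_Z we set Z = 1. Each monomial c·X^i·Y^j·Z^k in F becomes c·x^i·y^j·1^k = c·x^i·y^j.
Substituting Z = 1: F(X, Y, 1) = -x**3 - 2*x*y**2 + 3*x*y - 2*x + 2*y**3 + 3*y - 2.
Note: deg(f) ≤ deg(F) = 3; strict inequality happens when F is divisible by Z (lost terms).


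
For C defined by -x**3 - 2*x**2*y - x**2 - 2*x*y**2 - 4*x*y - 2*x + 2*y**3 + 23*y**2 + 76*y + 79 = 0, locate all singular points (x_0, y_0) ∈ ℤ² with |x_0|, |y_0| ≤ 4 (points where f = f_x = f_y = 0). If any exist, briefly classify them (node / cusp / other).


Singular points: {(2, -3)}; classification: node.

Compute partial derivatives:
  f_x = -3*x**2 - 4*x*y - 2*x - 2*y**2 - 4*y - 2.
  f_y = -2*x**2 - 4*x*y - 4*x + 6*y**2 + 46*y + 76.
Scan x_0 ∈ {−4, ..., 4}. For each x_0, f_y(x_0, y) is a polynomial in y; find its integer roots y ∈ {−4, ..., 4}, then test f_x and f at those candidates.
  x = -4: f_y(-4, y) = 6*y**2 + 62*y + 60; no integer root y with |y| ≤ 4.
  x = -3: f_y(-3, y) = 6*y**2 + 58*y + 70; no integer root y with |y| ≤ 4.
  x = -2: f_y(-2, y) = 6*y**2 + 54*y + 76; no integer root y with |y| ≤ 4.
  x = -1: f_y(-1, y) = 6*y**2 + 50*y + 78; no integer root y with |y| ≤ 4.
  x = 0: f_y(0, y) = 6*y**2 + 46*y + 76; no integer root y with |y| ≤ 4.
  x = 1: f_y(1, y) = 6*y**2 + 42*y + 70; no integer root y with |y| ≤ 4.
  x = 2: f_y(2, y) = 6*y**2 + 38*y + 60; vanishes at y ∈ {-3}. (2, -3): f_x = 0, f = 0 — SINGULAR.
  x = 3: f_y(3, y) = 6*y**2 + 34*y + 46; no integer root y with |y| ≤ 4.
  x = 4: f_y(4, y) = 6*y**2 + 30*y + 28; no integer root y with |y| ≤ 4.
Only singular point on the grid: (2, -3).
Classify: substitute x = 2 + u, y = -3 + v and expand: f = -u**3 - 2*u**2*v - u**2 - 2*u*v**2 + 2*v**3 + v**2.
No constant or linear terms (consistent with a singular point). Quadratic part: -u**2 + v**2. Cubic part: -u**3 - 2*u**2*v - 2*u*v**2 + 2*v**3.
The quadratic part v**2 - u**2 = (v − u)(v + u) splits into two distinct linear factors, so there are two distinct tangent lines y − -3 = ±(x − 2) — this is a node (ordinary double point).
Classification: node.


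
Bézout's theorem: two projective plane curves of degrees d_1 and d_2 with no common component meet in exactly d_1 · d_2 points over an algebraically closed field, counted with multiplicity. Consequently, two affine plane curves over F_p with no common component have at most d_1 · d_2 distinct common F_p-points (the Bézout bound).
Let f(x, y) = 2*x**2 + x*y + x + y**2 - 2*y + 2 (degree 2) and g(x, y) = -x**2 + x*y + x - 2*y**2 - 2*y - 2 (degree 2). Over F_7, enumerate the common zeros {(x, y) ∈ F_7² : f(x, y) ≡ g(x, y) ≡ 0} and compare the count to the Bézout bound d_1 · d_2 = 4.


Common zeros: ∅; count = 0; Bézout bound = 4.

deg(f) = 2, deg(g) = 2, so Bézout bound = 4.
Scan x ∈ F_7. For each x, list the y ∈ F_7 with f(x, y) ≡ 0 and those with g(x, y) ≡ 0 (mod 7); the common zeros in that column are the intersection.
  x = 0: f ≡ 0 at y ∈ ∅; g ≡ 0 at y ∈ {2, 4}; common: ∅.
  x = 1: f ≡ 0 at y ∈ {2, 6}; g ≡ 0 at y ∈ ∅; common: ∅.
  x = 2: f ≡ 0 at y ∈ {3, 4}; g ≡ 0 at y ∈ ∅; common: ∅.
  x = 3: f ≡ 0 at y ∈ {3}; g ≡ 0 at y ∈ {2}; common: ∅.
  x = 4: f ≡ 0 at y ∈ ∅; g ≡ 0 at y ∈ {0, 1}; common: ∅.
  x = 5: f ≡ 0 at y ∈ ∅; g ≡ 0 at y ∈ {1, 4}; common: ∅.
  x = 6: f ≡ 0 at y ∈ {4, 6}; g ≡ 0 at y ∈ ∅; common: ∅.
Collecting: common zeros = ∅, so the count is 0.
Comparison with the Bézout bound: 0 ≤ 4 = deg(f)·deg(g), as expected for curves with no common component (the affine F_7-count falls short of the bound because intersections may lie at infinity, over extension fields, or carry multiplicity).


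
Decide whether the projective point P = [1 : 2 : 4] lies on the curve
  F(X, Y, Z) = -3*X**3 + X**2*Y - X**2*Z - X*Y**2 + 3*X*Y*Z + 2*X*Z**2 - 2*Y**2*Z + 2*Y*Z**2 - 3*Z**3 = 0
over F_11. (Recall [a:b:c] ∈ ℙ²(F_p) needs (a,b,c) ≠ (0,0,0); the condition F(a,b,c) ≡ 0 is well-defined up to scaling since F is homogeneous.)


F(1,2,4) ≡ 8 (mod 11); P is NOT on the curve.

Evaluate F(1, 2, 4) term-by-term (mod 11).
  -3*X**3 ↦ -3·1·1·1 = -3
  X**2*Y ↦ 1·1·2·1 = 2
  -X**2*Z ↦ -1·1·1·4 = -4
  -X*Y**2 ↦ -1·1·4·1 = -4
  3*X*Y*Z ↦ 3·1·2·4 = 24
  2*X*Z**2 ↦ 2·1·1·16 = 32
  -2*Y**2*Z ↦ -2·1·4·4 = -32
  2*Y*Z**2 ↦ 2·1·2·16 = 64
  -3*Z**3 ↦ -3·1·1·64 = -192
Sum: F(1, 2, 4) = (-3) + (2) + (-4) + (-4) + (24) + (32) + (-32) + (64) + (-192) = -113.
Reducing mod 11: -113 ≡ 8 (mod 11).
Since F(a, b, c) ≡ 8 ≠ 0 (mod 11), P does NOT lie on the curve.


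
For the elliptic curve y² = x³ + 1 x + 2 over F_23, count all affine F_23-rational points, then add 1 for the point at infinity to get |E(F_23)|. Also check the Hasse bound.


Affine points = {(0, 5), (0, 18), (1, 2), (1, 21), (2, 9), (2, 14), (3, 3), (3, 20), (4, 1), (4, 22), (8, 4), (8, 19), (9, 2), (9, 21), (10, 0), (13, 2), (13, 21), (14, 0), (19, 7), (19, 16), (20, 8), (20, 15), (22, 0)}; affine count = 23; |E(F_23)| = 24.

Discriminant check: Δ ∝ 4a³ + 27b² = 4·1³ + 27·2² = 4·1 + 27·4 ≡ 20 (mod 23). Nonzero ⇒ E is nonsingular.
For each x ∈ F_23, compute rhs = x³ + 1·x + 2 mod 23, then count y ∈ F_23 with y² ≡ rhs.
  x = 0: rhs = 2, matching y values: 5, 18 (2 points).
  x = 1: rhs = 4, matching y values: 2, 21 (2 points).
  x = 2: rhs = 12, matching y values: 9, 14 (2 points).
  x = 3: rhs = 9, matching y values: 3, 20 (2 points).
  x = 4: rhs = 1, matching y values: 1, 22 (2 points).
  x = 5: rhs = 17, matching y values: none (0 points).
  x = 6: rhs = 17, matching y values: none (0 points).
  x = 7: rhs = 7, matching y values: none (0 points).
  x = 8: rhs = 16, matching y values: 4, 19 (2 points).
  x = 9: rhs = 4, matching y values: 2, 21 (2 points).
  x = 10: rhs = 0, matching y values: 0 (1 points).
  x = 11: rhs = 10, matching y values: none (0 points).
  x = 12: rhs = 17, matching y values: none (0 points).
  x = 13: rhs = 4, matching y values: 2, 21 (2 points).
  x = 14: rhs = 0, matching y values: 0 (1 points).
  x = 15: rhs = 11, matching y values: none (0 points).
  x = 16: rhs = 20, matching y values: none (0 points).
  x = 17: rhs = 10, matching y values: none (0 points).
  x = 18: rhs = 10, matching y values: none (0 points).
  x = 19: rhs = 3, matching y values: 7, 16 (2 points).
  x = 20: rhs = 18, matching y values: 8, 15 (2 points).
  x = 21: rhs = 15, matching y values: none (0 points).
  x = 22: rhs = 0, matching y values: 0 (1 points).
Total affine count: 23.
Full point count |E(F_23)| = 23 + 1 = 24.
Hasse bound: |24 − (23+1)| = |0| = 0 ≤ 2√23 ≈ 9.5917 ✓.


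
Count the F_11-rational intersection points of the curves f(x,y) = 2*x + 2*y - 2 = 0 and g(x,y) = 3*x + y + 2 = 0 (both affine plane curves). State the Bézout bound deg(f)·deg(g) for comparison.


Common zeros: {(4, 8)}; count = 1; Bézout bound = 1.

deg(f) = 1, deg(g) = 1, so Bézout bound = 1.
Scan x ∈ F_11. For each x, list the y ∈ F_11 with f(x, y) ≡ 0 and those with g(x, y) ≡ 0 (mod 11); the common zeros in that column are the intersection.
  x = 0: f ≡ 0 at y ∈ {1}; g ≡ 0 at y ∈ {9}; common: ∅.
  x = 1: f ≡ 0 at y ∈ {0}; g ≡ 0 at y ∈ {6}; common: ∅.
  x = 2: f ≡ 0 at y ∈ {10}; g ≡ 0 at y ∈ {3}; common: ∅.
  x = 3: f ≡ 0 at y ∈ {9}; g ≡ 0 at y ∈ {0}; common: ∅.
  x = 4: f ≡ 0 at y ∈ {8}; g ≡ 0 at y ∈ {8}; common: {8}.
  x = 5: f ≡ 0 at y ∈ {7}; g ≡ 0 at y ∈ {5}; common: ∅.
  x = 6: f ≡ 0 at y ∈ {6}; g ≡ 0 at y ∈ {2}; common: ∅.
  x = 7: f ≡ 0 at y ∈ {5}; g ≡ 0 at y ∈ {10}; common: ∅.
  x = 8: f ≡ 0 at y ∈ {4}; g ≡ 0 at y ∈ {7}; common: ∅.
  x = 9: f ≡ 0 at y ∈ {3}; g ≡ 0 at y ∈ {4}; common: ∅.
  x = 10: f ≡ 0 at y ∈ {2}; g ≡ 0 at y ∈ {1}; common: ∅.
Collecting: common zeros = {(4, 8)}, so the count is 1.
Comparison with the Bézout bound: 1 ≤ 1 = deg(f)·deg(g), as expected for curves with no common component (the bound is attained).


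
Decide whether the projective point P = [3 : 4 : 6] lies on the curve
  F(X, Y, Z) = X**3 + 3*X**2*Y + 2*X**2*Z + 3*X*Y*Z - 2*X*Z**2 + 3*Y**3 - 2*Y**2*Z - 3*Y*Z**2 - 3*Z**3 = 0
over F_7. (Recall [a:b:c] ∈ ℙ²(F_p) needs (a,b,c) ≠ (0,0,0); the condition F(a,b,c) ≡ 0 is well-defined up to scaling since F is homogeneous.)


F(3,4,6) ≡ 3 (mod 7); P is NOT on the curve.

Evaluate F(3, 4, 6) term-by-term (mod 7).
  X**3 ↦ 1·27·1·1 = 27
  3*X**2*Y ↦ 3·9·4·1 = 108
  2*X**2*Z ↦ 2·9·1·6 = 108
  3*X*Y*Z ↦ 3·3·4·6 = 216
  -2*X*Z**2 ↦ -2·3·1·36 = -216
  3*Y**3 ↦ 3·1·64·1 = 192
  -2*Y**2*Z ↦ -2·1·16·6 = -192
  -3*Y*Z**2 ↦ -3·1·4·36 = -432
  -3*Z**3 ↦ -3·1·1·216 = -648
Sum: F(3, 4, 6) = (27) + (108) + (108) + (216) + (-216) + (192) + (-192) + (-432) + (-648) = -837.
Reducing mod 7: -837 ≡ 3 (mod 7).
Since F(a, b, c) ≡ 3 ≠ 0 (mod 7), P does NOT lie on the curve.


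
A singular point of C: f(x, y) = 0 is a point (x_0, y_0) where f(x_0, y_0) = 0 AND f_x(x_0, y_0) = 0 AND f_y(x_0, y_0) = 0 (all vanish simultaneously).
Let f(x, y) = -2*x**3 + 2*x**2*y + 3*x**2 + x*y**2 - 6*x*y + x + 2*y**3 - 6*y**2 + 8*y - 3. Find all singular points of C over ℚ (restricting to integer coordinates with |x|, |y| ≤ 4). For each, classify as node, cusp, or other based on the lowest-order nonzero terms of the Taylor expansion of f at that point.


Singular points: {(1, 1)}; classification: node.

Compute partial derivatives:
  f_x = -6*x**2 + 4*x*y + 6*x + y**2 - 6*y + 1.
  f_y = 2*x**2 + 2*x*y - 6*x + 6*y**2 - 12*y + 8.
Scan x_0 ∈ {−4, ..., 4}. For each x_0, f_y(x_0, y) is a polynomial in y; find its integer roots y ∈ {−4, ..., 4}, then test f_x and f at those candidates.
  x = -4: f_y(-4, y) = 6*y**2 - 20*y + 64; no integer root y with |y| ≤ 4.
  x = -3: f_y(-3, y) = 6*y**2 - 18*y + 44; no integer root y with |y| ≤ 4.
  x = -2: f_y(-2, y) = 6*y**2 - 16*y + 28; no integer root y with |y| ≤ 4.
  x = -1: f_y(-1, y) = 6*y**2 - 14*y + 16; no integer root y with |y| ≤ 4.
  x = 0: f_y(0, y) = 6*y**2 - 12*y + 8; no integer root y with |y| ≤ 4.
  x = 1: f_y(1, y) = 6*y**2 - 10*y + 4; vanishes at y ∈ {1}. (1, 1): f_x = 0, f = 0 — SINGULAR.
  x = 2: f_y(2, y) = 6*y**2 - 8*y + 4; no integer root y with |y| ≤ 4.
  x = 3: f_y(3, y) = 6*y**2 - 6*y + 8; no integer root y with |y| ≤ 4.
  x = 4: f_y(4, y) = 6*y**2 - 4*y + 16; no integer root y with |y| ≤ 4.
Only singular point on the grid: (1, 1).
Classify: substitute x = 1 + u, y = 1 + v and expand: f = -2*u**3 + 2*u**2*v - u**2 + u*v**2 + 2*v**3 + v**2.
No constant or linear terms (consistent with a singular point). Quadratic part: -u**2 + v**2. Cubic part: -2*u**3 + 2*u**2*v + u*v**2 + 2*v**3.
The quadratic part v**2 - u**2 = (v − u)(v + u) splits into two distinct linear factors, so there are two distinct tangent lines y − 1 = ±(x − 1) — this is a node (ordinary double point).
Classification: node.


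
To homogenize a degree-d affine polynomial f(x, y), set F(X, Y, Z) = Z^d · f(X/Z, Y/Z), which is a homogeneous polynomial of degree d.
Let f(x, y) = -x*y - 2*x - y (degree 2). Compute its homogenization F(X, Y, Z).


F(X, Y, Z) = -X*Y - 2*X*Z - Y*Z

deg(f) = 2.
Substitute x = X/Z, y = Y/Z into f, then multiply by Z^2.
  monomial -1·x^1·y^1 ↦ -1·X^1·Y^1·Z^0.
  monomial -2·x^1·y^0 ↦ -2·X^1·Y^0·Z^1.
  monomial -1·x^0·y^1 ↦ -1·X^0·Y^1·Z^1.
Collecting: F(X, Y, Z) = -X*Y - 2*X*Z - Y*Z.


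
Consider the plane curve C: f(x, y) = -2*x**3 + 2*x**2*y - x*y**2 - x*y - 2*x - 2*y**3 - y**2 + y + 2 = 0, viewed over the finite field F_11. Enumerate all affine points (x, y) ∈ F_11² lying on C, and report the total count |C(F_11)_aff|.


Affine F_11-points: {(0, 1), (0, 7), (0, 8), (1, 2), (1, 4), (2, 5), (3, 8), (4, 6), (5, 1), (5, 8), (5, 10), (6, 2), (7, 1), (8, 10), (9, 0), (9, 6)}; count = 16.

For each of the 121 pairs (x, y) ∈ F_11², evaluate f(x, y) mod 11. Record the zeros.
  x = 0: [0↦2, 1↦0, 2↦6, 3↦8, 4↦5, 5↦7, 6↦2, 7↦0, 8↦0, 9↦1, 10↦2]  zeros at y ∈ {1, 7, 8}
  x = 1: [0↦9, 1↦7, 2↦0, 3↦9, 4↦0, 5↦5, 6↦1, 7↦9, 8↦6, 9↦2, 10↦7]  zeros at y ∈ {2, 4}
  x = 2: [0↦4, 1↦6, 2↦1, 3↦10, 4↦10, 5↦0, 6↦1, 7↦1, 8↦10, 9↦5, 10↦7]  zeros at y ∈ {5}
  x = 3: [0↦8, 1↦7, 2↦8, 3↦10, 4↦1, 5↦2, 6↦1, 7↦8, 8↦0, 9↦9, 10↦1]  zeros at y ∈ {8}
  x = 4: [0↦9, 1↦9, 2↦9, 3↦8, 4↦5, 5↦10, 6↦0, 7↦7, 8↦8, 9↦2, 10↦10]  zeros at y ∈ {6}
  x = 5: [0↦6, 1↦0, 2↦3, 3↦3, 4↦10, 5↦1, 6↦8, 7↦8, 8↦0, 9↦5, 10↦0]  zeros at y ∈ {1, 8, 10}
  x = 6: [0↦9, 1↦1, 2↦0, 3↦5, 4↦4, 5↦7, 6↦2, 7↦10, 8↦8, 9↦6, 10↦3]  zeros at y ∈ {2}
  x = 7: [0↦6, 1↦0, 2↦10, 3↦2, 4↦8, 5↦5, 6↦3, 7↦1, 8↦9, 9↦4, 10↦7]  zeros at y ∈ {1}
  x = 8: [0↦7, 1↦7, 2↦10, 3↦4, 4↦10, 5↦5, 6↦10, 7↦2, 8↦2, 9↦9, 10↦0]  zeros at y ∈ {10}
  x = 9: [0↦0, 1↦10, 2↦10, 3↦10, 4↦9, 5↦6, 6↦0, 7↦1, 8↦8, 9↦9, 10↦3]  zeros at y ∈ {0, 6}
  x = 10: [0↦6, 1↦8, 2↦9, 3↦8, 4↦4, 5↦7, 6↦5, 7↦8, 8↦4, 9↦3, 10↦4]  zeros at y ∈ ∅
Collecting zeros: affine points = {(0, 1), (0, 7), (0, 8), (1, 2), (1, 4), (2, 5), (3, 8), (4, 6), (5, 1), (5, 8), (5, 10), (6, 2), (7, 1), (8, 10), (9, 0), (9, 6)}.
Total count |C(F_11)_aff| = 16.


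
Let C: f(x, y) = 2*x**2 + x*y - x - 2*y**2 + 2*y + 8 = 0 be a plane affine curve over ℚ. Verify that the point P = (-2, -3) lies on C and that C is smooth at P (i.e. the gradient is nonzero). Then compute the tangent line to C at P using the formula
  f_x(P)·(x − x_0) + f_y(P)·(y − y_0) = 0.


Tangent line at P: -12*x + 12*y + 12 = 0.

Step 1: f(-2, -3) = 0, so P lies on C.
Step 2: partial derivatives
  f_x(x, y) = 4*x + y - 1, f_y(x, y) = x - 4*y + 2.
  f_x(P) = -12, f_y(P) = 12 (gradient nonzero, so P is smooth).
Step 3: tangent line at P: -12·(x − -2) + 12·(y − -3) = 0.
Expanding: -12*x + 12*y + 12 = 0.


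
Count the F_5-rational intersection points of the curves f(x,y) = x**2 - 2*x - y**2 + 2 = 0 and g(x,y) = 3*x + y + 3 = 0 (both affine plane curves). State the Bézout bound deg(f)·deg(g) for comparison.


Common zeros: {(1, 4), (4, 0)}; count = 2; Bézout bound = 2.

deg(f) = 2, deg(g) = 1, so Bézout bound = 2.
Scan x ∈ F_5. For each x, list the y ∈ F_5 with f(x, y) ≡ 0 and those with g(x, y) ≡ 0 (mod 5); the common zeros in that column are the intersection.
  x = 0: f ≡ 0 at y ∈ ∅; g ≡ 0 at y ∈ {2}; common: ∅.
  x = 1: f ≡ 0 at y ∈ {1, 4}; g ≡ 0 at y ∈ {4}; common: {4}.
  x = 2: f ≡ 0 at y ∈ ∅; g ≡ 0 at y ∈ {1}; common: ∅.
  x = 3: f ≡ 0 at y ∈ {0}; g ≡ 0 at y ∈ {3}; common: ∅.
  x = 4: f ≡ 0 at y ∈ {0}; g ≡ 0 at y ∈ {0}; common: {0}.
Collecting: common zeros = {(1, 4), (4, 0)}, so the count is 2.
Comparison with the Bézout bound: 2 ≤ 2 = deg(f)·deg(g), as expected for curves with no common component (the bound is attained).


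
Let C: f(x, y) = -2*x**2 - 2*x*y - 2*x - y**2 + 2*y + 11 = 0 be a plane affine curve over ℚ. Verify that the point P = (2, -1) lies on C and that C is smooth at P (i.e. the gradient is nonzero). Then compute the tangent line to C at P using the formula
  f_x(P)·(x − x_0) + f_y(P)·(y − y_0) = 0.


Tangent line at P: 16 - 8*x = 0.

Step 1: f(2, -1) = 0, so P lies on C.
Step 2: partial derivatives
  f_x(x, y) = -4*x - 2*y - 2, f_y(x, y) = -2*x - 2*y + 2.
  f_x(P) = -8, f_y(P) = 0 (gradient nonzero, so P is smooth).
Step 3: tangent line at P: -8·(x − 2) + 0·(y − -1) = 0.
Expanding: 16 - 8*x = 0.


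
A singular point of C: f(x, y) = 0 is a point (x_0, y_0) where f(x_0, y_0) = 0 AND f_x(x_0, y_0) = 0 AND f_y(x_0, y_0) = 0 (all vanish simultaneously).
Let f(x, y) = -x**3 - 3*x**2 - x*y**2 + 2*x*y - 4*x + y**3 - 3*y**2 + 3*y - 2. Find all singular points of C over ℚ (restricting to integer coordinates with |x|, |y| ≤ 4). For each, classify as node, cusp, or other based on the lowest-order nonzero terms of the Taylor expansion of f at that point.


Singular points: {(-1, 1)}; classification: cusp.

Compute partial derivatives:
  f_x = -3*x**2 - 6*x - y**2 + 2*y - 4.
  f_y = -2*x*y + 2*x + 3*y**2 - 6*y + 3.
Scan x_0 ∈ {−4, ..., 4}. For each x_0, f_y(x_0, y) is a polynomial in y; find its integer roots y ∈ {−4, ..., 4}, then test f_x and f at those candidates.
  x = -4: f_y(-4, y) = 3*y**2 + 2*y - 5; vanishes at y ∈ {1}. (-4, 1): f_x = -27 ≠ 0.
  x = -3: f_y(-3, y) = 3*y**2 - 3; vanishes at y ∈ {-1, 1}. (-3, -1): f_x = -16 ≠ 0; (-3, 1): f_x = -12 ≠ 0.
  x = -2: f_y(-2, y) = 3*y**2 - 2*y - 1; vanishes at y ∈ {1}. (-2, 1): f_x = -3 ≠ 0.
  x = -1: f_y(-1, y) = 3*y**2 - 4*y + 1; vanishes at y ∈ {1}. (-1, 1): f_x = 0, f = 0 — SINGULAR.
  x = 0: f_y(0, y) = 3*y**2 - 6*y + 3; vanishes at y ∈ {1}. (0, 1): f_x = -3 ≠ 0.
  x = 1: f_y(1, y) = 3*y**2 - 8*y + 5; vanishes at y ∈ {1}. (1, 1): f_x = -12 ≠ 0.
  x = 2: f_y(2, y) = 3*y**2 - 10*y + 7; vanishes at y ∈ {1}. (2, 1): f_x = -27 ≠ 0.
  x = 3: f_y(3, y) = 3*y**2 - 12*y + 9; vanishes at y ∈ {1, 3}. (3, 1): f_x = -48 ≠ 0; (3, 3): f_x = -52 ≠ 0.
  x = 4: f_y(4, y) = 3*y**2 - 14*y + 11; vanishes at y ∈ {1}. (4, 1): f_x = -75 ≠ 0.
Only singular point on the grid: (-1, 1).
Classify: substitute x = -1 + u, y = 1 + v and expand: f = -u**3 - u*v**2 + v**3 + v**2.
No constant or linear terms (consistent with a singular point). Quadratic part: v**2. Cubic part: -u**3 - u*v**2 + v**3.
The quadratic part v**2 is a perfect square, so there is a single (double) tangent line v = 0, i.e. y = 1. Restricting the cubic part to that line (v = 0) leaves -u**3 ≠ 0, so f is not divisible by v and the branch is v² ≈ u**3 to lowest order — this is a cusp.
Classification: cusp.


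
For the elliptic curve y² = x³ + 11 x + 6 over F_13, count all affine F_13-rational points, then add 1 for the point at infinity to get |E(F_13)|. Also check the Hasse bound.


Affine points = {(2, 6), (2, 7), (3, 1), (3, 12), (4, 6), (4, 7), (5, 2), (5, 11), (7, 6), (7, 7)}; affine count = 10; |E(F_13)| = 11.

Discriminant check: Δ ∝ 4a³ + 27b² = 4·11³ + 27·6² = 4·1331 + 27·36 ≡ 4 (mod 13). Nonzero ⇒ E is nonsingular.
For each x ∈ F_13, compute rhs = x³ + 11·x + 6 mod 13, then count y ∈ F_13 with y² ≡ rhs.
  x = 0: rhs = 6, matching y values: none (0 points).
  x = 1: rhs = 5, matching y values: none (0 points).
  x = 2: rhs = 10, matching y values: 6, 7 (2 points).
  x = 3: rhs = 1, matching y values: 1, 12 (2 points).
  x = 4: rhs = 10, matching y values: 6, 7 (2 points).
  x = 5: rhs = 4, matching y values: 2, 11 (2 points).
  x = 6: rhs = 2, matching y values: none (0 points).
  x = 7: rhs = 10, matching y values: 6, 7 (2 points).
  x = 8: rhs = 8, matching y values: none (0 points).
  x = 9: rhs = 2, matching y values: none (0 points).
  x = 10: rhs = 11, matching y values: none (0 points).
  x = 11: rhs = 2, matching y values: none (0 points).
  x = 12: rhs = 7, matching y values: none (0 points).
Total affine count: 10.
Full point count |E(F_13)| = 10 + 1 = 11.
Hasse bound: |11 − (13+1)| = |-3| = 3 ≤ 2√13 ≈ 7.2111 ✓.


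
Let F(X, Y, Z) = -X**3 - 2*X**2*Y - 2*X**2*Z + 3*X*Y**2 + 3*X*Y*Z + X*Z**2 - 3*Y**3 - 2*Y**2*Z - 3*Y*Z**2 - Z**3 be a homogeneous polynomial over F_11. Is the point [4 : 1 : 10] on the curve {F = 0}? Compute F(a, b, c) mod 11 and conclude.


F(4,1,10) ≡ 3 (mod 11); P is NOT on the curve.

Evaluate F(4, 1, 10) term-by-term (mod 11).
  -X**3 ↦ -1·64·1·1 = -64
  -2*X**2*Y ↦ -2·16·1·1 = -32
  -2*X**2*Z ↦ -2·16·1·10 = -320
  3*X*Y**2 ↦ 3·4·1·1 = 12
  3*X*Y*Z ↦ 3·4·1·10 = 120
  X*Z**2 ↦ 1·4·1·100 = 400
  -3*Y**3 ↦ -3·1·1·1 = -3
  -2*Y**2*Z ↦ -2·1·1·10 = -20
  -3*Y*Z**2 ↦ -3·1·1·100 = -300
  -Z**3 ↦ -1·1·1·1000 = -1000
Sum: F(4, 1, 10) = (-64) + (-32) + (-320) + (12) + (120) + (400) + (-3) + (-20) + (-300) + (-1000) = -1207.
Reducing mod 11: -1207 ≡ 3 (mod 11).
Since F(a, b, c) ≡ 3 ≠ 0 (mod 11), P does NOT lie on the curve.


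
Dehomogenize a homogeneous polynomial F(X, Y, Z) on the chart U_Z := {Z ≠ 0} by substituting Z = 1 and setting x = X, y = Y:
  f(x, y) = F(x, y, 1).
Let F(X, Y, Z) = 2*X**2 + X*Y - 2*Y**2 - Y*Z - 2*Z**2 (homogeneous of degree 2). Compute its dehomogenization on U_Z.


f(x, y) = 2*x**2 + x*y - 2*y**2 - y - 2

On U_Z we set Z = 1. Each monomial c·X^i·Y^j·Z^k in F becomes c·x^i·y^j·1^k = c·x^i·y^j.
Substituting Z = 1: F(X, Y, 1) = 2*x**2 + x*y - 2*y**2 - y - 2.
Note: deg(f) ≤ deg(F) = 2; strict inequality happens when F is divisible by Z (lost terms).
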